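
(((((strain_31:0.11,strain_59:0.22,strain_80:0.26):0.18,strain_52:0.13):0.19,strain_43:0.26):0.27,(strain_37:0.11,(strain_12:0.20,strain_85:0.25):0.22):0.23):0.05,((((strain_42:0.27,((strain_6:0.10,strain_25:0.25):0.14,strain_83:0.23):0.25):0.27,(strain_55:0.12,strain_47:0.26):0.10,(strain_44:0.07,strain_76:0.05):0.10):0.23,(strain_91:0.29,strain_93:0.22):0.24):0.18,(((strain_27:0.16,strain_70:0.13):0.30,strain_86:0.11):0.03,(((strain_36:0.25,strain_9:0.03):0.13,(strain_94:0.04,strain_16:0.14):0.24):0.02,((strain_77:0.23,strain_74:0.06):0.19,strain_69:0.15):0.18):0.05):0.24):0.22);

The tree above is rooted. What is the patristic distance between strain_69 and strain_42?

The path runs strain_69 → … → MRCA → … → strain_42; the MRCA is the node subtending ((((strain_42,((strain_6,strain_25),strain_83)),(strain_55,strain_47),(strain_44,strain_76)),(strain_91,strain_93)),(((strain_27,strain_70),strain_86),(((strain_36,strain_9),(strain_94,strain_16)),((strain_77,strain_74),strain_69)))).
Branch lengths along that path: 0.15 + 0.18 + 0.05 + 0.24 + 0.18 + 0.23 + 0.27 + 0.27 = 1.57.

1.57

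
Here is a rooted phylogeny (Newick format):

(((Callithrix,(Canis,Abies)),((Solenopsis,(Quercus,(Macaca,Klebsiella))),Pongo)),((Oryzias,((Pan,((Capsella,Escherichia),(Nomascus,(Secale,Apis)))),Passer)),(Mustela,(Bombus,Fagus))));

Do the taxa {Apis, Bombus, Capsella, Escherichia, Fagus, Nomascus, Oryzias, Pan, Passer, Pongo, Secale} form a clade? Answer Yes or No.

No

The MRCA of the listed taxa is the root, so the smallest clade containing them is the whole tree.
That clade also contains Abies, Callithrix, Canis, Klebsiella, Macaca, Mustela, Quercus, Solenopsis, which are not in the proposed group, so the group is not monophyletic.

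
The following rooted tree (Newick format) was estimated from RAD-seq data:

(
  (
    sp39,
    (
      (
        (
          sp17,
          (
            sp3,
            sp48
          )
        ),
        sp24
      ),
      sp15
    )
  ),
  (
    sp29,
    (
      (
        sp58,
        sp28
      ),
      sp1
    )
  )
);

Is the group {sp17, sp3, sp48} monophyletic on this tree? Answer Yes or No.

The most recent common ancestor of these taxa subtends (sp17,(sp3,sp48)).
That clade has exactly 3 tips — every listed taxon and nothing else — so the group is monophyletic.

Yes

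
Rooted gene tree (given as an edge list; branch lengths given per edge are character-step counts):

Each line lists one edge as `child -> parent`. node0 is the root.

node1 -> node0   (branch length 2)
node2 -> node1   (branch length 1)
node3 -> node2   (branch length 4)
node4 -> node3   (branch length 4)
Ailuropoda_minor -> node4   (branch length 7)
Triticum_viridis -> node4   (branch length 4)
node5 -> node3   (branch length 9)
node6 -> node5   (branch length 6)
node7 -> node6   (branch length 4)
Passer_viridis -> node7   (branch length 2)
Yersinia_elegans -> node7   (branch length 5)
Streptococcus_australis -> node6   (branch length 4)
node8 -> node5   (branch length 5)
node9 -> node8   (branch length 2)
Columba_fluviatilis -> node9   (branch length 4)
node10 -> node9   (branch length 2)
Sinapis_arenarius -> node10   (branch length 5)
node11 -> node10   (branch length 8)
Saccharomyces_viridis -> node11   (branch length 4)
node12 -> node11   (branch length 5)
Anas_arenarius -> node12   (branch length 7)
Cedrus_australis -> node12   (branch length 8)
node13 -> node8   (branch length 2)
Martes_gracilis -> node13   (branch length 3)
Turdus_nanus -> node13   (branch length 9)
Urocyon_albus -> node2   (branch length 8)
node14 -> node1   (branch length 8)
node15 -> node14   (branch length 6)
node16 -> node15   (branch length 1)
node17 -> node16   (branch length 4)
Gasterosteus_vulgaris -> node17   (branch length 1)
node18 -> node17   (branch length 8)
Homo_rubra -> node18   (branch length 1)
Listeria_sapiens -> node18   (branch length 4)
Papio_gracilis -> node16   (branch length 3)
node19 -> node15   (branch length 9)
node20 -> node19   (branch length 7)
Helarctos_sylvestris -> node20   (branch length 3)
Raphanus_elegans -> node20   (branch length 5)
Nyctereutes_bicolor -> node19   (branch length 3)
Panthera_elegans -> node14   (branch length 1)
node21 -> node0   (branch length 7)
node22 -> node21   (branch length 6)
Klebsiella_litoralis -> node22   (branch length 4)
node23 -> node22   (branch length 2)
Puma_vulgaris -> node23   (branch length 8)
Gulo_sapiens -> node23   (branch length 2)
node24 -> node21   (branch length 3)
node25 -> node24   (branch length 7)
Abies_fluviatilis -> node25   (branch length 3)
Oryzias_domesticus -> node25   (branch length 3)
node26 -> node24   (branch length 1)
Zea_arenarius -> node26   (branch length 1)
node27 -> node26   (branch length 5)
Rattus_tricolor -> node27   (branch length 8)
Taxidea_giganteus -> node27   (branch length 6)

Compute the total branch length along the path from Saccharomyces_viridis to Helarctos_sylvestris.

68

The path runs Saccharomyces_viridis → … → MRCA → … → Helarctos_sylvestris; the MRCA is the node subtending ((((Ailuropoda_minor,Triticum_viridis),(((Passer_viridis,Yersinia_elegans),Streptococcus_australis),((Columba_fluviatilis,(Sinapis_arenarius,(Saccharomyces_viridis,(Anas_arenarius,Cedrus_australis)))),(Martes_gracilis,Turdus_nanus)))),Urocyon_albus),((((Gasterosteus_vulgaris,(Homo_rubra,Listeria_sapiens)),Papio_gracilis),((Helarctos_sylvestris,Raphanus_elegans),Nyctereutes_bicolor)),Panthera_elegans)).
Branch lengths along that path: 4 + 8 + 2 + 2 + 5 + 9 + 4 + 1 + 8 + 6 + 9 + 7 + 3 = 68.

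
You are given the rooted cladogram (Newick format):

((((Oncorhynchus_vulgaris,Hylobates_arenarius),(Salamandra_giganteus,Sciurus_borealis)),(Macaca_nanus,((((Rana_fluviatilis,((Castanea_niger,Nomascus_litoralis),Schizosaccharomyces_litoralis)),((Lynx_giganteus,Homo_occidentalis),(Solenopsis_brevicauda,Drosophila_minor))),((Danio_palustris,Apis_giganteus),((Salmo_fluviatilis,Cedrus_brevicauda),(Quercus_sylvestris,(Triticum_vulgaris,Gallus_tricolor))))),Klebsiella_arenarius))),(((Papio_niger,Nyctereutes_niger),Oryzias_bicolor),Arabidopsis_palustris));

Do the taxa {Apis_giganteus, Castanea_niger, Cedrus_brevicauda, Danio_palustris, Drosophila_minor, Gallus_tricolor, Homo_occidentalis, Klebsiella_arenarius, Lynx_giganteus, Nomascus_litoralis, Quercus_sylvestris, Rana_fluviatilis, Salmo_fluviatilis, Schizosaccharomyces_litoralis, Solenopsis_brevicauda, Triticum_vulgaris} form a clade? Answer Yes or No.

Yes

The most recent common ancestor of these taxa subtends ((((Rana_fluviatilis,((Castanea_niger,Nomascus_litoralis),Schizosaccharomyces_litoralis)),((Lynx_giganteus,Homo_occidentalis),(Solenopsis_brevicauda,Drosophila_minor))),((Danio_palustris,Apis_giganteus),((Salmo_fluviatilis,Cedrus_brevicauda),(Quercus_sylvestris,(Triticum_vulgaris,Gallus_tricolor))))),Klebsiella_arenarius).
That clade has exactly 16 tips — every listed taxon and nothing else — so the group is monophyletic.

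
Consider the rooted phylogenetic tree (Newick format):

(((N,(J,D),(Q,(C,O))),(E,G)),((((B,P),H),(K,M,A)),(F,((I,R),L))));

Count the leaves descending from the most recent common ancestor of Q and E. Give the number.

The MRCA of Q and E is the node subtending ((N,(J,D),(Q,(C,O))),(E,G)).
That clade contains 8 terminal taxa: C, D, E, G, J, N, O, Q.

8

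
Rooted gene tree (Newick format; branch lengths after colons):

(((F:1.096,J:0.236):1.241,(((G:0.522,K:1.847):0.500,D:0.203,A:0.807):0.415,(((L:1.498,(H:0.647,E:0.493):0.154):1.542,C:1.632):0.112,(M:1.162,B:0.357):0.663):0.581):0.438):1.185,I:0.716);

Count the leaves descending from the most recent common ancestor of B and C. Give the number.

The MRCA of B and C is the node subtending (((L,(H,E)),C),(M,B)).
That clade contains 6 terminal taxa: B, C, E, H, L, M.

6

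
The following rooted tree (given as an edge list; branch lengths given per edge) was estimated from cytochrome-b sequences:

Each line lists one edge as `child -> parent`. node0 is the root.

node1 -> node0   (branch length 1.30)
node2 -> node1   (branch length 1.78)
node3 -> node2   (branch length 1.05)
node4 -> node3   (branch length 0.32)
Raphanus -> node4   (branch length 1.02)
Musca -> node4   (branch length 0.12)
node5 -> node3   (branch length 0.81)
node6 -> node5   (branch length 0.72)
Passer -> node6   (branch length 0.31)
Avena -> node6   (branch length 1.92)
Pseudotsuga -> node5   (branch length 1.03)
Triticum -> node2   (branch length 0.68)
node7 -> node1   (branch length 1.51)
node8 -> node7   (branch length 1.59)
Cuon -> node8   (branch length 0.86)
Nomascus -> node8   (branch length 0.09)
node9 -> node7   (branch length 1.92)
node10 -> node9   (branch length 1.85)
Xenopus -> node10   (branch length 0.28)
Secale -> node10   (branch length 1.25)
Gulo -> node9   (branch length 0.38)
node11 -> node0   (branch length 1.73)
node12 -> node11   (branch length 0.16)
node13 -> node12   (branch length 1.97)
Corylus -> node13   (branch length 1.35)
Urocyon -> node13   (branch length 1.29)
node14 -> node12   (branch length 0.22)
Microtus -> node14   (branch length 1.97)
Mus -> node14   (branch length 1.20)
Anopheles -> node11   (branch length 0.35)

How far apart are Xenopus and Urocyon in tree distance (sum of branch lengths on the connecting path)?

The path runs Xenopus → … → MRCA → … → Urocyon; the MRCA is the root of the tree.
Branch lengths along that path: 0.28 + 1.85 + 1.92 + 1.51 + 1.30 + 1.73 + 0.16 + 1.97 + 1.29 = 12.01.

12.01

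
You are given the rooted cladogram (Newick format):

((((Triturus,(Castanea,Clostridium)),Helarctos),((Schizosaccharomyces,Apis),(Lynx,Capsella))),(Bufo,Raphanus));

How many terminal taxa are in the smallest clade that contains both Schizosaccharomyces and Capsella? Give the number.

The MRCA of Schizosaccharomyces and Capsella is the node subtending ((Schizosaccharomyces,Apis),(Lynx,Capsella)).
That clade contains 4 terminal taxa: Apis, Capsella, Lynx, Schizosaccharomyces.

4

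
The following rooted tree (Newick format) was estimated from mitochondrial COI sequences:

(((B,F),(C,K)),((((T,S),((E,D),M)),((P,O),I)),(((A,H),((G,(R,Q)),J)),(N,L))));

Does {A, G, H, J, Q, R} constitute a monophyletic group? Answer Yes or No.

Yes

The most recent common ancestor of these taxa subtends ((A,H),((G,(R,Q)),J)).
That clade has exactly 6 tips — every listed taxon and nothing else — so the group is monophyletic.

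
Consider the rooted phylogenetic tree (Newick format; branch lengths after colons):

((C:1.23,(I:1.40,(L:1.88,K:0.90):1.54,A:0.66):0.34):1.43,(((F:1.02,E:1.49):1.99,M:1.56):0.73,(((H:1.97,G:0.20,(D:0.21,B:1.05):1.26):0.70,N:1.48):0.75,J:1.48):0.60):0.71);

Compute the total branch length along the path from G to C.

The path runs G → … → MRCA → … → C; the MRCA is the root of the tree.
Branch lengths along that path: 0.20 + 0.70 + 0.75 + 0.60 + 0.71 + 1.43 + 1.23 = 5.62.

5.62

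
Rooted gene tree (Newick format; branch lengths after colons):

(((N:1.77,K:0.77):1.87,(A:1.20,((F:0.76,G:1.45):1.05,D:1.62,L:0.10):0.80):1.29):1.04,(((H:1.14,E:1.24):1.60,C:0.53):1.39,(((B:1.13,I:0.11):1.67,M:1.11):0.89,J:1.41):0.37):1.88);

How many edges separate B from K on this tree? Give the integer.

8

The MRCA of B and K is the root of the tree.
From B up to that node: 5 branches. From K up to the same node: 3 branches. Total: 5 + 3 = 8.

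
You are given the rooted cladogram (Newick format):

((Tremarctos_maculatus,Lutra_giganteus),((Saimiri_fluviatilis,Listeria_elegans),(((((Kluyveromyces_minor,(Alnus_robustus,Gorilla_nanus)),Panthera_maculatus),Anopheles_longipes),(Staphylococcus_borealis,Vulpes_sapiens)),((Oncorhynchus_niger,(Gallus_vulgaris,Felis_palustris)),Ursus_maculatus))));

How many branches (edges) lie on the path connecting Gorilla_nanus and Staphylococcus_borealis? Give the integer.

7

The MRCA of Gorilla_nanus and Staphylococcus_borealis is the node subtending ((((Kluyveromyces_minor,(Alnus_robustus,Gorilla_nanus)),Panthera_maculatus),Anopheles_longipes),(Staphylococcus_borealis,Vulpes_sapiens)).
From Gorilla_nanus up to that node: 5 branches. From Staphylococcus_borealis up to the same node: 2 branches. Total: 5 + 2 = 7.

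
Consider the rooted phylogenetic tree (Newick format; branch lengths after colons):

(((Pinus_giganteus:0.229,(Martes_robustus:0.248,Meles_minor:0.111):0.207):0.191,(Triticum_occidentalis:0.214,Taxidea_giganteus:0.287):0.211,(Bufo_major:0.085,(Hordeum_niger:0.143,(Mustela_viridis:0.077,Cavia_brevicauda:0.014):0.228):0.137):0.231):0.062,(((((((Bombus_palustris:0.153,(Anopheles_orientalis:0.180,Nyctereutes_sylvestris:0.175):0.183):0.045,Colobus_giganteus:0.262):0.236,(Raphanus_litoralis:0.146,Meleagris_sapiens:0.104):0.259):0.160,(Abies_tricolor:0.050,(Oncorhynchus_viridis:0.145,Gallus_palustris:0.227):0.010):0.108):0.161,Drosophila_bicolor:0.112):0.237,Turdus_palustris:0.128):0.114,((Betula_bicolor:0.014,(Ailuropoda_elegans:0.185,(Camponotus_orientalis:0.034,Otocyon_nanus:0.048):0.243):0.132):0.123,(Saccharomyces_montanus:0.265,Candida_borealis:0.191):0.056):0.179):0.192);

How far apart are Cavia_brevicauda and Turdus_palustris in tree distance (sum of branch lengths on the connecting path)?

1.106

The path runs Cavia_brevicauda → … → MRCA → … → Turdus_palustris; the MRCA is the root of the tree.
Branch lengths along that path: 0.014 + 0.228 + 0.137 + 0.231 + 0.062 + 0.192 + 0.114 + 0.128 = 1.106.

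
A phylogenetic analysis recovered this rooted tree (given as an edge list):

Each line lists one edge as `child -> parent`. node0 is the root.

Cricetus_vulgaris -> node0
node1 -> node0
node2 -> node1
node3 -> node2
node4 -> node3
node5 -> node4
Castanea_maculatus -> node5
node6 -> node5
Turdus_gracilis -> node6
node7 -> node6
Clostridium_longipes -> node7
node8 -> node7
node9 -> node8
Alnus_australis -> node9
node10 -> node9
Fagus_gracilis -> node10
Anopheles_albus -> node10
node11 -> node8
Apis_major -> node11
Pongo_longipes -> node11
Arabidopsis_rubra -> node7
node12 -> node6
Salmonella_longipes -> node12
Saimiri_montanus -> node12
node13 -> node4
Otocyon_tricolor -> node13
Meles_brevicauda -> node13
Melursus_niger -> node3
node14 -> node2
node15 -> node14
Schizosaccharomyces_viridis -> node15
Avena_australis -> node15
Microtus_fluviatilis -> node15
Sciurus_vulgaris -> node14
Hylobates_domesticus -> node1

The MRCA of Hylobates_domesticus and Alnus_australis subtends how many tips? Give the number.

The MRCA of Hylobates_domesticus and Alnus_australis is the node subtending (((((Castanea_maculatus,(Turdus_gracilis,(Clostridium_longipes,((Alnus_australis,(Fagus_gracilis,Anopheles_albus)),(Apis_major,Pongo_longipes)),Arabidopsis_rubra),(Salmonella_longipes,Saimiri_montanus))),(Otocyon_tricolor,Meles_brevicauda)),Melursus_niger),((Schizosaccharomyces_viridis,Avena_australis,Microtus_fluviatilis),Sciurus_vulgaris)),Hylobates_domesticus).
That clade contains 19 terminal taxa: Alnus_australis, Anopheles_albus, Apis_major, Arabidopsis_rubra, Avena_australis, Castanea_maculatus, Clostridium_longipes, Fagus_gracilis, Hylobates_domesticus, Meles_brevicauda, Melursus_niger, Microtus_fluviatilis, Otocyon_tricolor, Pongo_longipes, Saimiri_montanus, Salmonella_longipes, Schizosaccharomyces_viridis, Sciurus_vulgaris, Turdus_gracilis.

19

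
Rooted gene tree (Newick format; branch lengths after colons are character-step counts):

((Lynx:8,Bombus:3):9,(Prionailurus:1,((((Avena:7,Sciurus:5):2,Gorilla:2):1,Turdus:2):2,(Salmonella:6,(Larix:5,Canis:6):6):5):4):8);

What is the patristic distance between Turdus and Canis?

The path runs Turdus → … → MRCA → … → Canis; the MRCA is the node subtending ((((Avena,Sciurus),Gorilla),Turdus),(Salmonella,(Larix,Canis))).
Branch lengths along that path: 2 + 2 + 5 + 6 + 6 = 21.

21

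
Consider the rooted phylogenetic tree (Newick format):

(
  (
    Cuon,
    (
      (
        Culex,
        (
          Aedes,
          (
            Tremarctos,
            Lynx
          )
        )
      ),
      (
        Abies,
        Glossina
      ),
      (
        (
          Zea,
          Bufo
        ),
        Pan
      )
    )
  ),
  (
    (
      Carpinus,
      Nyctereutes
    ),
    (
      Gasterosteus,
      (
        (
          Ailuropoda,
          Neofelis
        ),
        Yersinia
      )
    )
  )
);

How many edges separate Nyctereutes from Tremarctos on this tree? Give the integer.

9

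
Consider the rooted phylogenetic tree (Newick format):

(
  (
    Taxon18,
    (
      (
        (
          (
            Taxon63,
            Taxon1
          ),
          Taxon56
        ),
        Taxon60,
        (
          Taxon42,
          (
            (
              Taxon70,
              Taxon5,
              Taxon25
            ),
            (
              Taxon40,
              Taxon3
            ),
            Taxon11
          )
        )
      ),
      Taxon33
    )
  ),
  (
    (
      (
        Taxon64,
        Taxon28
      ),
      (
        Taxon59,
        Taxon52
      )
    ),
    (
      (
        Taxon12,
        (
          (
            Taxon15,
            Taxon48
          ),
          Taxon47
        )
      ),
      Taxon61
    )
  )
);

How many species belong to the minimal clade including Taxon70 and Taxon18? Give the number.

The MRCA of Taxon70 and Taxon18 is the node subtending (Taxon18,((((Taxon63,Taxon1),Taxon56),Taxon60,(Taxon42,((Taxon70,Taxon5,Taxon25),(Taxon40,Taxon3),Taxon11))),Taxon33)).
That clade contains 13 terminal taxa: Taxon1, Taxon11, Taxon18, Taxon25, Taxon3, Taxon33, Taxon40, Taxon42, Taxon5, Taxon56, Taxon60, Taxon63, Taxon70.

13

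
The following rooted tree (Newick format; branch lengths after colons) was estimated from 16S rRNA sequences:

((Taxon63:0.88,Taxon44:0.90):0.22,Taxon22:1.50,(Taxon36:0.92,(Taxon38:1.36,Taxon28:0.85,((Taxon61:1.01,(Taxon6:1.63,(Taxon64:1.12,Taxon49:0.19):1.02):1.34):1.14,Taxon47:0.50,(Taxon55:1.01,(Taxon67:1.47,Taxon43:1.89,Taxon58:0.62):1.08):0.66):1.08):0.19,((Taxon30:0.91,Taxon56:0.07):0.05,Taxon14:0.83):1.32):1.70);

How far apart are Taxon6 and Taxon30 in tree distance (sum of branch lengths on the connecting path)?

The path runs Taxon6 → … → MRCA → … → Taxon30; the MRCA is the node subtending (Taxon36,(Taxon38,Taxon28,((Taxon61,(Taxon6,(Taxon64,Taxon49))),Taxon47,(Taxon55,(Taxon67,Taxon43,Taxon58)))),((Taxon30,Taxon56),Taxon14)).
Branch lengths along that path: 1.63 + 1.34 + 1.14 + 1.08 + 0.19 + 1.32 + 0.05 + 0.91 = 7.66.

7.66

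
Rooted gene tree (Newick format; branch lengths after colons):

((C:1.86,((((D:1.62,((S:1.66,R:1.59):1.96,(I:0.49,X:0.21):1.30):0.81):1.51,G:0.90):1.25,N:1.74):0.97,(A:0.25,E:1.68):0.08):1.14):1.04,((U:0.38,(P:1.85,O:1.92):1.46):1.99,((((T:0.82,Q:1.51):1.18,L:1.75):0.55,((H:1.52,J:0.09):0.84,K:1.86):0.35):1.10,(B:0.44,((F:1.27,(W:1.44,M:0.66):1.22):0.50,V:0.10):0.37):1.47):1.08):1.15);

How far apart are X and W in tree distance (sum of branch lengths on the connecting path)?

15.46

The path runs X → … → MRCA → … → W; the MRCA is the root of the tree.
Branch lengths along that path: 0.21 + 1.30 + 0.81 + 1.51 + 1.25 + 0.97 + 1.14 + 1.04 + 1.15 + 1.08 + 1.47 + 0.37 + 0.50 + 1.22 + 1.44 = 15.46.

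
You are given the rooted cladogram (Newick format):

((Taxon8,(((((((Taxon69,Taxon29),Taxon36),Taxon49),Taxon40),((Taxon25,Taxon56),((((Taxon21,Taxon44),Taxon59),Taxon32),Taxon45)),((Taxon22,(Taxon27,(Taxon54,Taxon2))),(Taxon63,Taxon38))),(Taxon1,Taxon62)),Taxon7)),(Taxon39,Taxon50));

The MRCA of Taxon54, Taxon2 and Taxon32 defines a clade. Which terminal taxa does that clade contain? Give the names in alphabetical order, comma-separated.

Tracing Taxon54: it sits inside (Taxon54,Taxon2).
Tracing Taxon2: it sits inside (Taxon54,Taxon2).
Tracing Taxon32: it sits inside (((Taxon21,Taxon44),Taxon59),Taxon32).
The smallest clade enclosing all 3 is (((((Taxon69,Taxon29),Taxon36),Taxon49),Taxon40),((Taxon25,Taxon56),((((Taxon21,Taxon44),Taxon59),Taxon32),Taxon45)),((Taxon22,(Taxon27,(Taxon54,Taxon2))),(Taxon63,Taxon38))); the answer is its 18 terminal taxa in alphabetical order.

Taxon2, Taxon21, Taxon22, Taxon25, Taxon27, Taxon29, Taxon32, Taxon36, Taxon38, Taxon40, Taxon44, Taxon45, Taxon49, Taxon54, Taxon56, Taxon59, Taxon63, Taxon69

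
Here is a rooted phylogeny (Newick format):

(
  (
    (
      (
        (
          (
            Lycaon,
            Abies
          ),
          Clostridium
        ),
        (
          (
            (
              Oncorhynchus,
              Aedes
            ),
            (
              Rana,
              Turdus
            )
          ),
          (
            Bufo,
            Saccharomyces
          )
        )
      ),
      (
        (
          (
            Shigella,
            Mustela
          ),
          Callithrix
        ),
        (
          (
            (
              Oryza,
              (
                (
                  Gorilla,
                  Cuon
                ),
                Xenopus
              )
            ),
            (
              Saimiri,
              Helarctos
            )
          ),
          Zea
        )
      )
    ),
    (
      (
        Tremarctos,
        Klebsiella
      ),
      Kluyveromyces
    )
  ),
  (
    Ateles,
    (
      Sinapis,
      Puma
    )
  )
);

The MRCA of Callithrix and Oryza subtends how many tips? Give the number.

10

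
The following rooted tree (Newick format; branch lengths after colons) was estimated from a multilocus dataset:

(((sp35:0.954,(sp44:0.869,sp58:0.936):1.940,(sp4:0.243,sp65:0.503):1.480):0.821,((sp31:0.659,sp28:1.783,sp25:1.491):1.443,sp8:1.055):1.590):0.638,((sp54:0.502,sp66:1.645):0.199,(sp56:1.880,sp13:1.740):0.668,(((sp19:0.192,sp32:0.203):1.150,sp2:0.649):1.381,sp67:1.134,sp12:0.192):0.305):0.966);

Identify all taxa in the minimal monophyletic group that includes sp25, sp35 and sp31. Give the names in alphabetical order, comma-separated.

sp25, sp28, sp31, sp35, sp4, sp44, sp58, sp65, sp8

Tracing sp25: it sits inside (sp31,sp28,sp25).
Tracing sp35: it sits inside (sp35,(sp44,sp58),(sp4,sp65)).
Tracing sp31: it sits inside (sp31,sp28,sp25).
The smallest clade enclosing all 3 is ((sp35,(sp44,sp58),(sp4,sp65)),((sp31,sp28,sp25),sp8)); the answer is its 9 terminal taxa in alphabetical order.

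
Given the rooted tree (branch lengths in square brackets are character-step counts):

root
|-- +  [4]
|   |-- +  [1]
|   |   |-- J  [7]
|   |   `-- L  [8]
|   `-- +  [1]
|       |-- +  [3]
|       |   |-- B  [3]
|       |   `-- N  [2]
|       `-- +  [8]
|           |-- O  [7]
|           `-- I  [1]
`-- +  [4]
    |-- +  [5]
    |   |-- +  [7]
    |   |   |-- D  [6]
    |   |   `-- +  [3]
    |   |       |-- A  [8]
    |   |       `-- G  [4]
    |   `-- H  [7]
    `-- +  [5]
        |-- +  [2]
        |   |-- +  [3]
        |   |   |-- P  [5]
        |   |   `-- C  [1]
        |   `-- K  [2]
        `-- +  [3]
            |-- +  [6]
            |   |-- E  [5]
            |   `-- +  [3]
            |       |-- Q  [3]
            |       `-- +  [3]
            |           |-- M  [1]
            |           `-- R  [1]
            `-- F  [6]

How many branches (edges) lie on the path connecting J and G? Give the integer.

The MRCA of J and G is the root of the tree.
From J up to that node: 3 branches. From G up to the same node: 5 branches. Total: 3 + 5 = 8.

8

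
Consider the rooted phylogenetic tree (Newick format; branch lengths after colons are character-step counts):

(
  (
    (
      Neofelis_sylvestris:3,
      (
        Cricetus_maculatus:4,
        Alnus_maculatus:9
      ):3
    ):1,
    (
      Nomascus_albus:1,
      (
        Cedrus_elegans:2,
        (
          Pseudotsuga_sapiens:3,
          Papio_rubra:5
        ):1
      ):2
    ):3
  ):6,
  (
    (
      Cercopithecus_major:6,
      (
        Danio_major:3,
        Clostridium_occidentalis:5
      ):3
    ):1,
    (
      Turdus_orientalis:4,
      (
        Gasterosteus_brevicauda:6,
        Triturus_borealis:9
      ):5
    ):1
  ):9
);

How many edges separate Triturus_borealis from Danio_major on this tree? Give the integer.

6

The MRCA of Triturus_borealis and Danio_major is the node subtending ((Cercopithecus_major,(Danio_major,Clostridium_occidentalis)),(Turdus_orientalis,(Gasterosteus_brevicauda,Triturus_borealis))).
From Triturus_borealis up to that node: 3 branches. From Danio_major up to the same node: 3 branches. Total: 3 + 3 = 6.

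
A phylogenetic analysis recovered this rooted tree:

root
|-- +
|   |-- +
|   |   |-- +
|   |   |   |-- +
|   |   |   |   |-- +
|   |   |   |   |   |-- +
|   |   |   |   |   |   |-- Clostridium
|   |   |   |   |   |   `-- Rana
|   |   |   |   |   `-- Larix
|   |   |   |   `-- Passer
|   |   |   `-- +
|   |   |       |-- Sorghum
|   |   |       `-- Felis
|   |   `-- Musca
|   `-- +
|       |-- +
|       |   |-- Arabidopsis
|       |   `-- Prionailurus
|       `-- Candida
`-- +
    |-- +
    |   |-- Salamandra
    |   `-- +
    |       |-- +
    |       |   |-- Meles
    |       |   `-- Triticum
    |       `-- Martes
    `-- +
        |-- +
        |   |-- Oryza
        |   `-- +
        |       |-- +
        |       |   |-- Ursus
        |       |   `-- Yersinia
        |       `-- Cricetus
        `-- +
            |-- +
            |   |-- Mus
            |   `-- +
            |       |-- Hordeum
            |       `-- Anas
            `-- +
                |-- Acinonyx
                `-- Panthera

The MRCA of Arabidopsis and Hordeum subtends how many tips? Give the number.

The MRCA of Arabidopsis and Hordeum is the root, so the clade is the entire tree.
That clade contains 23 terminal taxa: Acinonyx, Anas, Arabidopsis, Candida, Clostridium, Cricetus, Felis, Hordeum, Larix, Martes, Meles, Mus, Musca, Oryza, Panthera, Passer, Prionailurus, Rana, Salamandra, Sorghum, Triticum, Ursus, Yersinia.

23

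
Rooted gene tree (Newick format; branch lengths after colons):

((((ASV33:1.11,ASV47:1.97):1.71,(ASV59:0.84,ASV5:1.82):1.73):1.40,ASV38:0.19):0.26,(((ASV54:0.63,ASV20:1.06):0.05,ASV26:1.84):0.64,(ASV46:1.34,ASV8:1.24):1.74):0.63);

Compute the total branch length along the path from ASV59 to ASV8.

7.84

The path runs ASV59 → … → MRCA → … → ASV8; the MRCA is the root of the tree.
Branch lengths along that path: 0.84 + 1.73 + 1.40 + 0.26 + 0.63 + 1.74 + 1.24 = 7.84.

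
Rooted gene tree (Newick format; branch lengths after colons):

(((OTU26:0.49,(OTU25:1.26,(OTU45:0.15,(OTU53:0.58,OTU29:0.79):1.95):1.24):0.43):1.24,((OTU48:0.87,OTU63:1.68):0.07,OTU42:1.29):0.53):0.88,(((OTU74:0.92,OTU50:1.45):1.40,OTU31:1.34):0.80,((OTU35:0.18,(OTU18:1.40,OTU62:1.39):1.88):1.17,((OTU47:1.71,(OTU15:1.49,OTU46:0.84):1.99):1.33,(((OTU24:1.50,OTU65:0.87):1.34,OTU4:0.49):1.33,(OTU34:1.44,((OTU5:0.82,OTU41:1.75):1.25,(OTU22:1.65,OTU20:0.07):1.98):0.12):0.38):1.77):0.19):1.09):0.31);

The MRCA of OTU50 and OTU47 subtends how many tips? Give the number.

17

The MRCA of OTU50 and OTU47 is the node subtending (((OTU74,OTU50),OTU31),((OTU35,(OTU18,OTU62)),((OTU47,(OTU15,OTU46)),(((OTU24,OTU65),OTU4),(OTU34,((OTU5,OTU41),(OTU22,OTU20))))))).
That clade contains 17 terminal taxa: OTU15, OTU18, OTU20, OTU22, OTU24, OTU31, OTU34, OTU35, OTU4, OTU41, OTU46, OTU47, OTU5, OTU50, OTU62, OTU65, OTU74.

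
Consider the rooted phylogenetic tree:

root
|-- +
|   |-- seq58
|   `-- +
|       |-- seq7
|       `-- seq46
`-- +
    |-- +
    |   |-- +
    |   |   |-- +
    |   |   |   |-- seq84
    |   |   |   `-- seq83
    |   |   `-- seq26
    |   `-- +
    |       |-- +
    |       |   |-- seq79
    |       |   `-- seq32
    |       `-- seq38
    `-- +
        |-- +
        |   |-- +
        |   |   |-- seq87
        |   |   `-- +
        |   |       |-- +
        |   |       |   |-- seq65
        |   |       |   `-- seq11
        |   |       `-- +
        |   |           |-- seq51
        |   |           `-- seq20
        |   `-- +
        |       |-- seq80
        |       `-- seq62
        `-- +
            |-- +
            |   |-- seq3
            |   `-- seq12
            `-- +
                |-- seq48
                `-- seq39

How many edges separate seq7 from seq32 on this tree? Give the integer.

The MRCA of seq7 and seq32 is the root of the tree.
From seq7 up to that node: 3 branches. From seq32 up to the same node: 5 branches. Total: 3 + 5 = 8.

8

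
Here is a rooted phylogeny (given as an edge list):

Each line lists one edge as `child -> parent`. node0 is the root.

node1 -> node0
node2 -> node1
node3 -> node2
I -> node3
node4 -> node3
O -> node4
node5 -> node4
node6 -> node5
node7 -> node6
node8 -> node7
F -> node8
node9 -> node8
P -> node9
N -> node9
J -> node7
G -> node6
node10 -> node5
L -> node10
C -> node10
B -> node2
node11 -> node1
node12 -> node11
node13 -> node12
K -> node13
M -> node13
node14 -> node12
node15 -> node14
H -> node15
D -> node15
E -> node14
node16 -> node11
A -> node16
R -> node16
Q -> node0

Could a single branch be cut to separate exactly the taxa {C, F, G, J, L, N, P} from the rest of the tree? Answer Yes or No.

The most recent common ancestor of these taxa subtends ((((F,(P,N)),J),G),(L,C)).
That clade has exactly 7 tips — every listed taxon and nothing else — so the group is monophyletic.

Yes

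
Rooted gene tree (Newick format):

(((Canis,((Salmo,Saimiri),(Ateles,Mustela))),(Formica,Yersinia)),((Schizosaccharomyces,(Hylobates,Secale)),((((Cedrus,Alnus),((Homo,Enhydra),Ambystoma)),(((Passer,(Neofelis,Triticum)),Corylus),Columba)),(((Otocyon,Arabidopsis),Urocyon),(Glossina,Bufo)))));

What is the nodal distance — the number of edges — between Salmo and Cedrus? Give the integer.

The MRCA of Salmo and Cedrus is the root of the tree.
From Salmo up to that node: 5 branches. From Cedrus up to the same node: 6 branches. Total: 5 + 6 = 11.

11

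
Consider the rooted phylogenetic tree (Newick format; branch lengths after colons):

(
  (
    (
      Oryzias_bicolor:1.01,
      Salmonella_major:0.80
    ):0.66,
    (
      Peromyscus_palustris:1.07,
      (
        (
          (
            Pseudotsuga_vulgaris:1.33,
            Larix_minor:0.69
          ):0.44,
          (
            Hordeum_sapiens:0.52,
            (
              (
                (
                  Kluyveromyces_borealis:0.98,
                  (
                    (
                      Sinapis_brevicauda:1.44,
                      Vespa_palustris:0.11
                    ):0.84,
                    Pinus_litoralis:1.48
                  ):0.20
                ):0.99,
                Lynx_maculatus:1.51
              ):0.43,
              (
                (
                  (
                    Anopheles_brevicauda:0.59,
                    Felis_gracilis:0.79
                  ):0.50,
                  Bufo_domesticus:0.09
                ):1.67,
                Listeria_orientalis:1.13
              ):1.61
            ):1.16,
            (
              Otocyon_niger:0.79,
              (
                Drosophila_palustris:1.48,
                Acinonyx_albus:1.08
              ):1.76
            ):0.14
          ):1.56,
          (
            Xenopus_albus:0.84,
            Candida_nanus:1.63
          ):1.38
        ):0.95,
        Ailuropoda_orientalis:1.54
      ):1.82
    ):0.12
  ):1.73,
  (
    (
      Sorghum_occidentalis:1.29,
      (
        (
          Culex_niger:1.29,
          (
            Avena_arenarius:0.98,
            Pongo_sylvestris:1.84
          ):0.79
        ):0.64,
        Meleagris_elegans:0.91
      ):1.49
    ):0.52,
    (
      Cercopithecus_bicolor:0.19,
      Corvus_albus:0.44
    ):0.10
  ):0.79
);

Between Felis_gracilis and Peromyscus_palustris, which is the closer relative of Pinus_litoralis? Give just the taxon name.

The MRCA of Pinus_litoralis and Felis_gracilis subtends (((Kluyveromyces_borealis,((Sinapis_brevicauda,Vespa_palustris),Pinus_litoralis)),Lynx_maculatus),(((Anopheles_brevicauda,Felis_gracilis),Bufo_domesticus),Listeria_orientalis)) (9 taxa).
The MRCA of Pinus_litoralis and Peromyscus_palustris subtends (Peromyscus_palustris,(((Pseudotsuga_vulgaris,Larix_minor),(Hordeum_sapiens,(((Kluyveromyces_borealis,((Sinapis_brevicauda,Vespa_palustris),Pinus_litoralis)),Lynx_maculatus),(((Anopheles_brevicauda,Felis_gracilis),Bufo_domesticus),Listeria_orientalis)),(Otocyon_niger,(Drosophila_palustris,Acinonyx_albus))),(Xenopus_albus,Candida_nanus)),Ailuropoda_orientalis)) (19 taxa).
The first is nested inside the second, so Pinus_litoralis shares a more recent common ancestor with Felis_gracilis.

Felis_gracilis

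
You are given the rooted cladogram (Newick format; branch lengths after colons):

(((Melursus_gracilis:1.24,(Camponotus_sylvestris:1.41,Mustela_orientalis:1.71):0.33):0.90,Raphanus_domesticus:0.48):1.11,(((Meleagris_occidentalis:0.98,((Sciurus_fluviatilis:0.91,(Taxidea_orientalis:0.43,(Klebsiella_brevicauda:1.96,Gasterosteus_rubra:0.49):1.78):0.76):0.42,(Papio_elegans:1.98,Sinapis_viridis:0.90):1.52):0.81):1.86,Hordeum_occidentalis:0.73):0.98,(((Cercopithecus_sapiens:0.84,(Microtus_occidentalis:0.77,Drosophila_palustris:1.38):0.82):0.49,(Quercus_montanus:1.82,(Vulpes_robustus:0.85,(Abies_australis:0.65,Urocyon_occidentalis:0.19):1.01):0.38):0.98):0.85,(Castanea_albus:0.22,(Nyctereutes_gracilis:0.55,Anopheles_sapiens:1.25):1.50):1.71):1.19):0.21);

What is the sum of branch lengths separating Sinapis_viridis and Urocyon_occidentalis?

The path runs Sinapis_viridis → … → MRCA → … → Urocyon_occidentalis; the MRCA is the node subtending (((Meleagris_occidentalis,((Sciurus_fluviatilis,(Taxidea_orientalis,(Klebsiella_brevicauda,Gasterosteus_rubra))),(Papio_elegans,Sinapis_viridis))),Hordeum_occidentalis),(((Cercopithecus_sapiens,(Microtus_occidentalis,Drosophila_palustris)),(Quercus_montanus,(Vulpes_robustus,(Abies_australis,Urocyon_occidentalis)))),(Castanea_albus,(Nyctereutes_gracilis,Anopheles_sapiens)))).
Branch lengths along that path: 0.90 + 1.52 + 0.81 + 1.86 + 0.98 + 1.19 + 0.85 + 0.98 + 0.38 + 1.01 + 0.19 = 10.67.

10.67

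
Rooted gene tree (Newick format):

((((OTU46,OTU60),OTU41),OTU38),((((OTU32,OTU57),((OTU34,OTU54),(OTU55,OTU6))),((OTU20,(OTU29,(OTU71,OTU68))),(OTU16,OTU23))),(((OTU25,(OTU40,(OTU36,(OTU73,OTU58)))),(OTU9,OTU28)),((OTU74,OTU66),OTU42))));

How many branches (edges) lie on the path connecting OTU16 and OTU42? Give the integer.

7

The MRCA of OTU16 and OTU42 is the node subtending ((((OTU32,OTU57),((OTU34,OTU54),(OTU55,OTU6))),((OTU20,(OTU29,(OTU71,OTU68))),(OTU16,OTU23))),(((OTU25,(OTU40,(OTU36,(OTU73,OTU58)))),(OTU9,OTU28)),((OTU74,OTU66),OTU42))).
From OTU16 up to that node: 4 branches. From OTU42 up to the same node: 3 branches. Total: 4 + 3 = 7.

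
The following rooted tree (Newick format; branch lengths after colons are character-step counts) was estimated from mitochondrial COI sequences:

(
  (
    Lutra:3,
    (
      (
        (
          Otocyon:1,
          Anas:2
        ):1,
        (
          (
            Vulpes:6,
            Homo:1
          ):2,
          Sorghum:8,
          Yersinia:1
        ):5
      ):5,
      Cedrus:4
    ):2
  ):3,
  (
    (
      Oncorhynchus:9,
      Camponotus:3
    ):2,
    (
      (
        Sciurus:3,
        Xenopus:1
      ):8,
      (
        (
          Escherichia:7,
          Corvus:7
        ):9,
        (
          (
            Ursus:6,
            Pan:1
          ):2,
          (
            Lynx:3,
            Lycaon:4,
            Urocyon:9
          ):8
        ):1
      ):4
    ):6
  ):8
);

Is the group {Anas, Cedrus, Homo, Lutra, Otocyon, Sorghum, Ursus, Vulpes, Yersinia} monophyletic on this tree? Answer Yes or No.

The MRCA of the listed taxa is the root, so the smallest clade containing them is the whole tree.
That clade also contains Camponotus, Corvus, Escherichia, Lycaon, Lynx, Oncorhynchus, Pan, Sciurus, Urocyon, Xenopus, which are not in the proposed group, so the group is not monophyletic.

No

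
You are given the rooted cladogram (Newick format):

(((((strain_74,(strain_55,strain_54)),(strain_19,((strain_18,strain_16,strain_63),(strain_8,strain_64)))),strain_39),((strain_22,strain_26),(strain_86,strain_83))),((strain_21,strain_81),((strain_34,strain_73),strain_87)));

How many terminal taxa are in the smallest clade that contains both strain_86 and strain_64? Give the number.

14

The MRCA of strain_86 and strain_64 is the node subtending ((((strain_74,(strain_55,strain_54)),(strain_19,((strain_18,strain_16,strain_63),(strain_8,strain_64)))),strain_39),((strain_22,strain_26),(strain_86,strain_83))).
That clade contains 14 terminal taxa: strain_16, strain_18, strain_19, strain_22, strain_26, strain_39, strain_54, strain_55, strain_63, strain_64, strain_74, strain_8, strain_83, strain_86.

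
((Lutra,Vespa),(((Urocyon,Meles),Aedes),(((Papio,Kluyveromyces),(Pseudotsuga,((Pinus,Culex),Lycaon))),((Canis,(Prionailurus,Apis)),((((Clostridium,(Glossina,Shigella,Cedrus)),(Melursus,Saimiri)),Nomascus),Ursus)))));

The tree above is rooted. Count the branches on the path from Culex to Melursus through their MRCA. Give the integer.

11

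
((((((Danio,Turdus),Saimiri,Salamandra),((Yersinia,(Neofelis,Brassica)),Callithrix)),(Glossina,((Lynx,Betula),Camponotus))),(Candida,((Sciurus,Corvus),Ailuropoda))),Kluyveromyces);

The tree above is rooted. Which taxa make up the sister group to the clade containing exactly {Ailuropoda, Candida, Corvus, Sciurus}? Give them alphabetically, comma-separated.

Betula, Brassica, Callithrix, Camponotus, Danio, Glossina, Lynx, Neofelis, Saimiri, Salamandra, Turdus, Yersinia

The clade containing exactly {Ailuropoda, Candida, Corvus, Sciurus} attaches to the tree at the node subtending (((((Danio,Turdus),Saimiri,Salamandra),((Yersinia,(Neofelis,Brassica)),Callithrix)),(Glossina,((Lynx,Betula),Camponotus))),(Candida,((Sciurus,Corvus),Ailuropoda))).
The other lineage descending from that same node — the sister group — is ((((Danio,Turdus),Saimiri,Salamandra),((Yersinia,(Neofelis,Brassica)),Callithrix)),(Glossina,((Lynx,Betula),Camponotus))); its 12 tips in alphabetical order are the answer.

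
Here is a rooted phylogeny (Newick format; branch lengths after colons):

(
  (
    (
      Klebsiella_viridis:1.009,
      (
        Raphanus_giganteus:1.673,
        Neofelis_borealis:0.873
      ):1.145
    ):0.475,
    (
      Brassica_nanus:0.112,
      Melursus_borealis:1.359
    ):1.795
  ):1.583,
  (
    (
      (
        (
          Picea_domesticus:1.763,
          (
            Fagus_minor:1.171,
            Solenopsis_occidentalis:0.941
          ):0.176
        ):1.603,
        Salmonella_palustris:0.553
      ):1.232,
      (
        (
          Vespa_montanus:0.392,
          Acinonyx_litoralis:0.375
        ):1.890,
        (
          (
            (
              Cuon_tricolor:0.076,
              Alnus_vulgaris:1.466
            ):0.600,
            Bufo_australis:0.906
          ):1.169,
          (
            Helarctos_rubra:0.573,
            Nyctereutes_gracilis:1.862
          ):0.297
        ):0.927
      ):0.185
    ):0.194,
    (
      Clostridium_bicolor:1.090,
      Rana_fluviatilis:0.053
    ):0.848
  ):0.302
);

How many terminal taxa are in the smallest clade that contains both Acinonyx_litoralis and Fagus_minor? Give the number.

The MRCA of Acinonyx_litoralis and Fagus_minor is the node subtending (((Picea_domesticus,(Fagus_minor,Solenopsis_occidentalis)),Salmonella_palustris),((Vespa_montanus,Acinonyx_litoralis),(((Cuon_tricolor,Alnus_vulgaris),Bufo_australis),(Helarctos_rubra,Nyctereutes_gracilis)))).
That clade contains 11 terminal taxa: Acinonyx_litoralis, Alnus_vulgaris, Bufo_australis, Cuon_tricolor, Fagus_minor, Helarctos_rubra, Nyctereutes_gracilis, Picea_domesticus, Salmonella_palustris, Solenopsis_occidentalis, Vespa_montanus.

11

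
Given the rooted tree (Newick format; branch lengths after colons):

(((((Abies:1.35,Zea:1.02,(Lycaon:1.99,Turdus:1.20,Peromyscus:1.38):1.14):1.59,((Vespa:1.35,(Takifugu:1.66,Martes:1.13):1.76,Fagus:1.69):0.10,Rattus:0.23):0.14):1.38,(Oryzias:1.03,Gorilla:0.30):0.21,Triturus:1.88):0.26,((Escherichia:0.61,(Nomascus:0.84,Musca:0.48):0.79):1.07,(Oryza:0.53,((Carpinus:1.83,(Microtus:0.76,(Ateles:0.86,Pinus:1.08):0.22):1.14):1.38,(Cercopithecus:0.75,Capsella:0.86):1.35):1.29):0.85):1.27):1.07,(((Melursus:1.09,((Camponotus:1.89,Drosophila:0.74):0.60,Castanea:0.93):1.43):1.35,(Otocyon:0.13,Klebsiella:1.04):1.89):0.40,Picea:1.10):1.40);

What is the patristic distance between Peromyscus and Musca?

The path runs Peromyscus → … → MRCA → … → Musca; the MRCA is the node subtending ((((Abies,Zea,(Lycaon,Turdus,Peromyscus)),((Vespa,(Takifugu,Martes),Fagus),Rattus)),(Oryzias,Gorilla),Triturus),((Escherichia,(Nomascus,Musca)),(Oryza,((Carpinus,(Microtus,(Ateles,Pinus))),(Cercopithecus,Capsella))))).
Branch lengths along that path: 1.38 + 1.14 + 1.59 + 1.38 + 0.26 + 1.27 + 1.07 + 0.79 + 0.48 = 9.36.

9.36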